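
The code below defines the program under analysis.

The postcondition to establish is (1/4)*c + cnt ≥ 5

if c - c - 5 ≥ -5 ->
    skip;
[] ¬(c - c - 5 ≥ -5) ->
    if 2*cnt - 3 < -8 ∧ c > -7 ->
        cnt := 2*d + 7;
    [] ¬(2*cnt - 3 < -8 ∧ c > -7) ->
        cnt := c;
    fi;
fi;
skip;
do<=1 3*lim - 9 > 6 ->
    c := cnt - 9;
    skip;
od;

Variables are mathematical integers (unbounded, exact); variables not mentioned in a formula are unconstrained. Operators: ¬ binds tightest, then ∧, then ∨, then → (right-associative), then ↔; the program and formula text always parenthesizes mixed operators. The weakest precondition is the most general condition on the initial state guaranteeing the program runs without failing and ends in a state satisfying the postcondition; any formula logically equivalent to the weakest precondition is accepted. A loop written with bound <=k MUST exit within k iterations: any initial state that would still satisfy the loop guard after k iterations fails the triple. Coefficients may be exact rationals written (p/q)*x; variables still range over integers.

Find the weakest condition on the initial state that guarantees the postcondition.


Working backward. After the program, (1/4)*c + cnt ≥ 5 must hold.
Before the loop (bound <=1), unroll the exhaustion recursion (WP_0 = exit-now case; WP_j = one more guarded iteration, up to j = 1):
  WP_0: (¬(3*lim > 15)) ∧ (1/4)*c + cnt ≥ 5
  WP_1: (3*lim > 15 → ((¬(3*lim > 15)) ∧ (5/4)*cnt ≥ 29/4)) ∧ ((¬(3*lim > 15)) → (1/4)*c + cnt ≥ 5)
So before the loop: (3*lim > 15 → ((¬(3*lim > 15)) ∧ (5/4)*cnt ≥ 29/4)) ∧ ((¬(3*lim > 15)) → (1/4)*c + cnt ≥ 5)
Before skip: (3*lim > 15 → ((¬(3*lim > 15)) ∧ (5/4)*cnt ≥ 29/4)) ∧ ((¬(3*lim > 15)) → (1/4)*c + cnt ≥ 5)
Then branch requires (3*lim > 15 → ((¬(3*lim > 15)) ∧ (5/4)*cnt ≥ 29/4)) ∧ ((¬(3*lim > 15)) → (1/4)*c + cnt ≥ 5); else branch requires ((2*cnt < -5 ∧ c > -7) → ((3*lim > 15 → ((¬(3*lim > 15)) ∧ (5/2)*d ≥ -3/2)) ∧ ((¬(3*lim > 15)) → (1/4)*c + 2*d ≥ -2))) ∧ ((¬(2*cnt < -5 ∧ c > -7)) → ((3*lim > 15 → ((¬(3*lim > 15)) ∧ (5/4)*c ≥ 29/4)) ∧ ((¬(3*lim > 15)) → (5/4)*c ≥ 5))).
Before the if: (3*lim > 15 → ((¬(3*lim > 15)) ∧ (5/4)*cnt ≥ 29/4)) ∧ ((¬(3*lim > 15)) → (1/4)*c + cnt ≥ 5)
Answer: WP = (3*lim > 15 → ((¬(3*lim > 15)) ∧ (5/4)*cnt ≥ 29/4)) ∧ ((¬(3*lim > 15)) → (1/4)*c + cnt ≥ 5)


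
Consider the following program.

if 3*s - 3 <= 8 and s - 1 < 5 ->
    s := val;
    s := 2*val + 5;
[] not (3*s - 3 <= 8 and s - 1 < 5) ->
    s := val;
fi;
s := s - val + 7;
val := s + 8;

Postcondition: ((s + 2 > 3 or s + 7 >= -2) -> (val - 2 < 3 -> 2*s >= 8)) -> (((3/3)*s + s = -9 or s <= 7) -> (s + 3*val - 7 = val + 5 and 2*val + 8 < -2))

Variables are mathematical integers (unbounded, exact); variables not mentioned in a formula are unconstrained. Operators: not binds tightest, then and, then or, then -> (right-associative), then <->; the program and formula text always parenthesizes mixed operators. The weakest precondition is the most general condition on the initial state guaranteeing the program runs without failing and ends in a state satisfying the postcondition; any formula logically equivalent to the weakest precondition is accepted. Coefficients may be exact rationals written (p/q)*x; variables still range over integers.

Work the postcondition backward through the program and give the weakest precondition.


Working backward. After the program, the postcondition ((s + 2 > 3 or s + 7 >= -2) -> (val - 2 < 3 -> 2*s >= 8)) -> (((3/3)*s + s = -9 or s <= 7) -> (s + 3*val - 7 = val + 5 and 2*val + 8 < -2)) must hold; in canonical form it is ((s > 1 or s >= -9) -> (val < 5 -> 2*s >= 8)) -> ((2*s = -9 or s <= 7) -> (s + 2*val = 12 and 2*val < -10)).
Before val := s + 8: ((s > 1 or s >= -9) -> (s < -3 -> 2*s >= 8)) -> ((2*s = -9 or s <= 7) -> (3*s = -4 and 2*s < -26))
Before s := s - val + 7: ((s > val - 6 or s >= val - 16) -> (s < val - 10 -> 2*s >= 2*val - 6)) -> ((2*s = 2*val - 23 or s <= val) -> (3*s = 3*val - 25 and 2*s < 2*val - 40))
Then branch requires ((val > -11 or val >= -21) -> (val < -15 -> 2*val >= -16)) -> ((2*val = -33 or val <= -5) -> (3*val = -40 and 2*val < -50)); else branch requires false.
Before the if: ((3*s <= 11 and s < 6) -> (((val > -11 or val >= -21) -> (val < -15 -> 2*val >= -16)) -> ((2*val = -33 or val <= -5) -> (3*val = -40 and 2*val < -50)))) and 3*s <= 11 and s < 6
Answer: WP = ((3*s <= 11 and s < 6) -> (((val > -11 or val >= -21) -> (val < -15 -> 2*val >= -16)) -> ((2*val = -33 or val <= -5) -> (3*val = -40 and 2*val < -50)))) and 3*s <= 11 and s < 6


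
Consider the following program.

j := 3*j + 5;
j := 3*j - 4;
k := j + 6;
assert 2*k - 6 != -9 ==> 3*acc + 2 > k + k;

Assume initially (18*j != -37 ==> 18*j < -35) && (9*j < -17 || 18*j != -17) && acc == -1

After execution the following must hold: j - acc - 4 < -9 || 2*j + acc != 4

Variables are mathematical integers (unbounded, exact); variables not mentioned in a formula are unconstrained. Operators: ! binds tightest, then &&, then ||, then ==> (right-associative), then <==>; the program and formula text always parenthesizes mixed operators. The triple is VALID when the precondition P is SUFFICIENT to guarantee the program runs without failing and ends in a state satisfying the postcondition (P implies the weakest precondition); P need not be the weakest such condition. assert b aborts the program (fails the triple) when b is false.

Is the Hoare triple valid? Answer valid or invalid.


Working backward. After the program, the postcondition j - acc - 4 < -9 || 2*j + acc != 4 must hold; in canonical form it is j < acc - 5 || acc + 2*j != 4.
Before assert 2*k - 6 != -9 ==> 3*acc + 2 > k + k: (2*k != -3 ==> 3*acc > 2*k - 2) && (j < acc - 5 || acc + 2*j != 4)
Before k := j + 6: (2*j != -15 ==> 3*acc > 2*j + 10) && (j < acc - 5 || acc + 2*j != 4)
Before j := 3*j - 4: (6*j != -7 ==> 3*acc > 6*j + 2) && (3*j < acc - 1 || acc + 6*j != 12)
Before j := 3*j + 5: (18*j != -37 ==> 3*acc > 18*j + 32) && (9*j < acc - 16 || acc + 18*j != -18)
The weakest precondition is (18*j != -37 ==> 3*acc > 18*j + 32) && (9*j < acc - 16 || acc + 18*j != -18).
Check whether (18*j != -37 ==> 18*j < -35) && (9*j < -17 || 18*j != -17) && acc == -1 implies it.
Every state satisfying the precondition satisfies the weakest precondition: the implication holds.
Answer: valid


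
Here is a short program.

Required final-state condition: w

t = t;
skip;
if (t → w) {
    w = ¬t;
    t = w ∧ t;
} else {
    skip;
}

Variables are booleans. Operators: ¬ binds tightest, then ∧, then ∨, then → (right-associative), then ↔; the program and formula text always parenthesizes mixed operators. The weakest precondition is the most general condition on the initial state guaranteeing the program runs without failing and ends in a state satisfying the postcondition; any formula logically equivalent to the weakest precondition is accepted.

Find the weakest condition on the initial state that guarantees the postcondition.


Working backward. After the program, w must hold.
Then branch requires ¬t; else branch requires w.
Before the if: ((t → w) → (¬t)) ∧ ((¬(t → w)) → w)
Before skip: ((t → w) → (¬t)) ∧ ((¬(t → w)) → w)
Before t := t: ((t → w) → (¬t)) ∧ ((¬(t → w)) → w)
Answer: WP = ((t → w) → (¬t)) ∧ ((¬(t → w)) → w)


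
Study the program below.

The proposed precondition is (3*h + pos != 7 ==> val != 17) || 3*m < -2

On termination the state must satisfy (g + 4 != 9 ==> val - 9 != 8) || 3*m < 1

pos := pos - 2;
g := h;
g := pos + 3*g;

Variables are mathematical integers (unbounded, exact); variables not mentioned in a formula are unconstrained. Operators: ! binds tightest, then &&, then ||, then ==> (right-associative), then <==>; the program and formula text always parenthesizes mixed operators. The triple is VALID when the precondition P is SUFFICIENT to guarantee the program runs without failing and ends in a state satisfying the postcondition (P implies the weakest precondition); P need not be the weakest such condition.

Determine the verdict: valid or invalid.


Working backward. After the program, the postcondition (g + 4 != 9 ==> val - 9 != 8) || 3*m < 1 must hold; in canonical form it is (g != 5 ==> val != 17) || 3*m < 1.
Before g := pos + 3*g: (3*g + pos != 5 ==> val != 17) || 3*m < 1
Before g := h: (3*h + pos != 5 ==> val != 17) || 3*m < 1
Before pos := pos - 2: (3*h + pos != 7 ==> val != 17) || 3*m < 1
The weakest precondition is (3*h + pos != 7 ==> val != 17) || 3*m < 1.
Check whether (3*h + pos != 7 ==> val != 17) || 3*m < -2 implies it.
Every state satisfying the precondition satisfies the weakest precondition: the implication holds.
Answer: valid


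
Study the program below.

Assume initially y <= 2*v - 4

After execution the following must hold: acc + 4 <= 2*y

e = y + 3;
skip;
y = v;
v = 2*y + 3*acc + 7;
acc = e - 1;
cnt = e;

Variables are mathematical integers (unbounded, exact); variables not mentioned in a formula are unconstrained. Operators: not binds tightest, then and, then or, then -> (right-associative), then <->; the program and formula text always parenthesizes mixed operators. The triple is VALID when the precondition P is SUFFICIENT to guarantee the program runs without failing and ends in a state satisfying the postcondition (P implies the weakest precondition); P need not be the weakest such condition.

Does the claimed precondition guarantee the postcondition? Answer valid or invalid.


Working backward. After the program, the postcondition acc + 4 <= 2*y must hold; in canonical form it is acc <= 2*y - 4.
Before cnt := e: acc <= 2*y - 4
Before acc := e - 1: e <= 2*y - 3
Before v := 2*y + 3*acc + 7: e <= 2*y - 3
Before y := v: e <= 2*v - 3
Before skip: e <= 2*v - 3
Before e := y + 3: y <= 2*v - 6
The weakest precondition is y <= 2*v - 6.
Check whether y <= 2*v - 4 implies it.
Countermodel: at the initial state v = 0, y = -4, the precondition holds but the weakest precondition fails.
Answer: invalid


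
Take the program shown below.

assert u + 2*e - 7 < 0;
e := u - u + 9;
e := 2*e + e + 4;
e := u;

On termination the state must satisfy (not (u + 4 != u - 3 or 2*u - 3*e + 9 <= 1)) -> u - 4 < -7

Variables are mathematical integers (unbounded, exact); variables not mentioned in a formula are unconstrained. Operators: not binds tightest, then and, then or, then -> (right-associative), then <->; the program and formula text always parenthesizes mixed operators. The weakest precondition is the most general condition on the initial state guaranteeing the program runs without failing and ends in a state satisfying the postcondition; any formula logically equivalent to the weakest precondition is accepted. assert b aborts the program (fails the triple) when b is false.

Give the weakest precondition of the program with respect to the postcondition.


Working backward. After the program, the postcondition (not (u + 4 != u - 3 or 2*u - 3*e + 9 <= 1)) -> u - 4 < -7 must hold; in canonical form it is true.
Before e := u: true
Before e := 2*e + e + 4: true
Before e := u - u + 9: true
Before assert u + 2*e - 7 < 0: 2*e + u < 7
Answer: WP = 2*e + u < 7


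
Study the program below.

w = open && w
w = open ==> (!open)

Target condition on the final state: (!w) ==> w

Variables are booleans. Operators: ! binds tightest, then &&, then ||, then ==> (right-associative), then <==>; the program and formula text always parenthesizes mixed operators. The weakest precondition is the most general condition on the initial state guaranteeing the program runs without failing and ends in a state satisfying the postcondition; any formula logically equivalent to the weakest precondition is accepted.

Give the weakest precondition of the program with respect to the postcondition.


Working backward. After the program, (!w) ==> w must hold.
Before w := open ==> (!open): (!(open ==> (!open))) ==> (open ==> (!open))
Before w := open && w: (!(open ==> (!open))) ==> (open ==> (!open))
Answer: WP = (!(open ==> (!open))) ==> (open ==> (!open))


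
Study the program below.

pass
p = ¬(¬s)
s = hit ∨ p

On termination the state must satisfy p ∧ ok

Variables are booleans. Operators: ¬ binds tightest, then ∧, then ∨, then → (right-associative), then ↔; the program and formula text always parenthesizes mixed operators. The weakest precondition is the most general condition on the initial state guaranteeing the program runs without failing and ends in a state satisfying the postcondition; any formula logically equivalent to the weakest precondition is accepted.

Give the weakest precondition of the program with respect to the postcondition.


Working backward. After the program, p ∧ ok must hold.
Before s := hit ∨ p: p ∧ ok
Before p := ¬(¬s): s ∧ ok
Before skip: s ∧ ok
Answer: WP = s ∧ ok


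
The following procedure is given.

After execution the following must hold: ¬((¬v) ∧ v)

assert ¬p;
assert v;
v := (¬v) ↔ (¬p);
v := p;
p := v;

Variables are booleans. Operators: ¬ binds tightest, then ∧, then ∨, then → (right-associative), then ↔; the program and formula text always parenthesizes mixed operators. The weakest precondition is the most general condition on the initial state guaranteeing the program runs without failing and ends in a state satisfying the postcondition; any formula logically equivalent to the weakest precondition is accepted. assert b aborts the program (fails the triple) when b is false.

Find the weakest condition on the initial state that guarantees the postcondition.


Working backward. After the program, the postcondition ¬((¬v) ∧ v) must hold; in canonical form it is true.
Before p := v: true
Before v := p: true
Before v := (¬v) ↔ (¬p): true
Before assert v: v
Before assert ¬p: (¬p) ∧ v
Answer: WP = (¬p) ∧ v


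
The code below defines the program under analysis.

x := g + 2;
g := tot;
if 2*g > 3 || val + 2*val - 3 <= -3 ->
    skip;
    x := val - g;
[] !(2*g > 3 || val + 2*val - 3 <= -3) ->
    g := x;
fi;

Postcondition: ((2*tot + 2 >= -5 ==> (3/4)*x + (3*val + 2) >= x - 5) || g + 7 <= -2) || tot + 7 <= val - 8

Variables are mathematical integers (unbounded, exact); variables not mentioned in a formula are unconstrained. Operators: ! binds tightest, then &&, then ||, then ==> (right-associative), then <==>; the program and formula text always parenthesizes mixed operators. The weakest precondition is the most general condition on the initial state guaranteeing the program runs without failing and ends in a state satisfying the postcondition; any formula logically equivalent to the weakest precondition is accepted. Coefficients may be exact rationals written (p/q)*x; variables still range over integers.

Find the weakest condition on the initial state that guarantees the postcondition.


Working backward. After the program, the postcondition ((2*tot + 2 >= -5 ==> (3/4)*x + (3*val + 2) >= x - 5) || g + 7 <= -2) || tot + 7 <= val - 8 must hold; in canonical form it is (2*tot >= -7 ==> 3*val >= (1/4)*x - 7) || g <= -9 || tot <= val - 15.
Then branch requires (2*tot >= -7 ==> (1/4)*g + (11/4)*val >= -7) || g <= -9 || tot <= val - 15; else branch requires (2*tot >= -7 ==> 3*val >= (1/4)*x - 7) || x <= -9 || tot <= val - 15.
Before the if: ((2*g > 3 || 3*val <= 0) ==> ((2*tot >= -7 ==> (1/4)*g + (11/4)*val >= -7) || g <= -9 || tot <= val - 15)) && ((!(2*g > 3 || 3*val <= 0)) ==> ((2*tot >= -7 ==> 3*val >= (1/4)*x - 7) || x <= -9 || tot <= val - 15))
Before g := tot: ((2*tot > 3 || 3*val <= 0) ==> ((2*tot >= -7 ==> (1/4)*tot + (11/4)*val >= -7) || tot <= -9 || tot <= val - 15)) && ((!(2*tot > 3 || 3*val <= 0)) ==> ((2*tot >= -7 ==> 3*val >= (1/4)*x - 7) || x <= -9 || tot <= val - 15))
Before x := g + 2: ((2*tot > 3 || 3*val <= 0) ==> ((2*tot >= -7 ==> (1/4)*tot + (11/4)*val >= -7) || tot <= -9 || tot <= val - 15)) && ((!(2*tot > 3 || 3*val <= 0)) ==> ((2*tot >= -7 ==> 3*val >= (1/4)*g - 13/2) || g <= -11 || tot <= val - 15))
Answer: WP = ((2*tot > 3 || 3*val <= 0) ==> ((2*tot >= -7 ==> (1/4)*tot + (11/4)*val >= -7) || tot <= -9 || tot <= val - 15)) && ((!(2*tot > 3 || 3*val <= 0)) ==> ((2*tot >= -7 ==> 3*val >= (1/4)*g - 13/2) || g <= -11 || tot <= val - 15))


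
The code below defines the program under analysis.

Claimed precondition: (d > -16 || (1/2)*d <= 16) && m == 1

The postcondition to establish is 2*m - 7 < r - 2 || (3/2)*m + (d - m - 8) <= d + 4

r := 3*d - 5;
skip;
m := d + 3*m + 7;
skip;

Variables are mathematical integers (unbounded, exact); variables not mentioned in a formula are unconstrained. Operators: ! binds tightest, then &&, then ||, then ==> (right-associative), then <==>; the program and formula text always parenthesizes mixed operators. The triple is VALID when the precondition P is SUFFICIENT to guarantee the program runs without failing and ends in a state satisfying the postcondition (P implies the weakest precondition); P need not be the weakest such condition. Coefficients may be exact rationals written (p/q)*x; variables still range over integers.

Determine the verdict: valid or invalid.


Working backward. After the program, the postcondition 2*m - 7 < r - 2 || (3/2)*m + (d - m - 8) <= d + 4 must hold; in canonical form it is 2*m < r + 5 || (1/2)*m <= 12.
Before skip: 2*m < r + 5 || (1/2)*m <= 12
Before m := d + 3*m + 7: 2*d + 6*m < r - 9 || (1/2)*d + (3/2)*m <= 17/2
Before skip: 2*d + 6*m < r - 9 || (1/2)*d + (3/2)*m <= 17/2
Before r := 3*d - 5: 6*m < d - 14 || (1/2)*d + (3/2)*m <= 17/2
The weakest precondition is 6*m < d - 14 || (1/2)*d + (3/2)*m <= 17/2.
Check whether (d > -16 || (1/2)*d <= 16) && m == 1 implies it.
Countermodel: at the initial state d = 15, m = 1, the precondition holds but the weakest precondition fails.
Answer: invalid


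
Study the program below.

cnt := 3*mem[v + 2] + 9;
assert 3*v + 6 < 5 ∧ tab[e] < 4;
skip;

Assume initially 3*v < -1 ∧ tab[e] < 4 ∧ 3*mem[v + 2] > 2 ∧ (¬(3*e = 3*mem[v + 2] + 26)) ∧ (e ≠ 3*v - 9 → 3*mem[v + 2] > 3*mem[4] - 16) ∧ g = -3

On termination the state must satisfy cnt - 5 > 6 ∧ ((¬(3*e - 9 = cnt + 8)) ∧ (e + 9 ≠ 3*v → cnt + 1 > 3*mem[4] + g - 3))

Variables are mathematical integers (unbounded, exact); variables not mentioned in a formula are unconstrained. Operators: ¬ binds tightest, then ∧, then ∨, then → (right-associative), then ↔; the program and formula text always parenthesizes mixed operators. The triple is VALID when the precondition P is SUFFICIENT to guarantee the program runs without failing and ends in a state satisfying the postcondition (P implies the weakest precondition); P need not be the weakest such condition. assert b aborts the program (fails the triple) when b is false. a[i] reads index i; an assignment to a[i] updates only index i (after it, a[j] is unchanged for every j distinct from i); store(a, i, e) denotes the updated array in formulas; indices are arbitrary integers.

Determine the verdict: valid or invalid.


Working backward. After the program, the postcondition cnt - 5 > 6 ∧ ((¬(3*e - 9 = cnt + 8)) ∧ (e + 9 ≠ 3*v → cnt + 1 > 3*mem[4] + g - 3)) must hold; in canonical form it is cnt > 11 ∧ (¬(3*e = cnt + 17)) ∧ (e ≠ 3*v - 9 → cnt > 3*mem[4] + g - 4).
Before skip: cnt > 11 ∧ (¬(3*e = cnt + 17)) ∧ (e ≠ 3*v - 9 → cnt > 3*mem[4] + g - 4)
Before assert 3*v + 6 < 5 ∧ tab[e] < 4: 3*v < -1 ∧ tab[e] < 4 ∧ cnt > 11 ∧ (¬(3*e = cnt + 17)) ∧ (e ≠ 3*v - 9 → cnt > 3*mem[4] + g - 4)
Before cnt := 3*mem[v + 2] + 9: 3*v < -1 ∧ tab[e] < 4 ∧ 3*mem[v + 2] > 2 ∧ (¬(3*e = 3*mem[v + 2] + 26)) ∧ (e ≠ 3*v - 9 → 3*mem[v + 2] > 3*mem[4] + g - 13)
The weakest precondition is 3*v < -1 ∧ tab[e] < 4 ∧ 3*mem[v + 2] > 2 ∧ (¬(3*e = 3*mem[v + 2] + 26)) ∧ (e ≠ 3*v - 9 → 3*mem[v + 2] > 3*mem[4] + g - 13).
Check whether 3*v < -1 ∧ tab[e] < 4 ∧ 3*mem[v + 2] > 2 ∧ (¬(3*e = 3*mem[v + 2] + 26)) ∧ (e ≠ 3*v - 9 → 3*mem[v + 2] > 3*mem[4] - 16) ∧ g = -3 implies it.
Every state satisfying the precondition satisfies the weakest precondition: the implication holds.
Answer: valid


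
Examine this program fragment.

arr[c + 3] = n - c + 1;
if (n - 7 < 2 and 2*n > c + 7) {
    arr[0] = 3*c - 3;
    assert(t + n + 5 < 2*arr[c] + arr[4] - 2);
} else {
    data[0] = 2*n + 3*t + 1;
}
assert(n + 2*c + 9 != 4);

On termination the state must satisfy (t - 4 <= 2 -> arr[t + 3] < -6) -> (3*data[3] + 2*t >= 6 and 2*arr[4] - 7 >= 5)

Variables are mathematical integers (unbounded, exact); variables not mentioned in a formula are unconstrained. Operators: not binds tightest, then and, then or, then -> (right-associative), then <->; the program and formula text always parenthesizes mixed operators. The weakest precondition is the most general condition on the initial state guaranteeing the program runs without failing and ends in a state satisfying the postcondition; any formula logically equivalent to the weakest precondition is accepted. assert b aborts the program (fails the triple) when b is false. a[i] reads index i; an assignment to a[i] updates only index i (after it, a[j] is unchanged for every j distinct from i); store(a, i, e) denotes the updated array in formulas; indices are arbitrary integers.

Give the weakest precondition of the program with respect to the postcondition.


Working backward. After the program, the postcondition (t - 4 <= 2 -> arr[t + 3] < -6) -> (3*data[3] + 2*t >= 6 and 2*arr[4] - 7 >= 5) must hold; in canonical form it is (t <= 6 -> arr[t + 3] < -6) -> (3*data[3] + 2*t >= 6 and 2*arr[4] >= 12).
Before assert n + 2*c + 9 != 4: 2*c + n != -5 and ((t <= 6 -> arr[t + 3] < -6) -> (3*data[3] + 2*t >= 6 and 2*arr[4] >= 12))
Then branch requires n + t < arr[4] + 2*store(arr, 0, 3*c - 3)[c] - 7 and 2*c + n != -5 and ((t <= 6 -> store(arr, 0, 3*c - 3)[t + 3] < -6) -> (3*data[3] + 2*t >= 6 and 2*arr[4] >= 12)); else branch requires 2*c + n != -5 and ((t <= 6 -> arr[t + 3] < -6) -> (3*data[3] + 2*t >= 6 and 2*arr[4] >= 12)).
Before the if: ((n < 9 and 2*n > c + 7) -> (n + t < arr[4] + 2*store(arr, 0, 3*c - 3)[c] - 7 and 2*c + n != -5 and ((t <= 6 -> store(arr, 0, 3*c - 3)[t + 3] < -6) -> (3*data[3] + 2*t >= 6 and 2*arr[4] >= 12)))) and ((not (n < 9 and 2*n > c + 7)) -> (2*c + n != -5 and ((t <= 6 -> arr[t + 3] < -6) -> (3*data[3] + 2*t >= 6 and 2*arr[4] >= 12))))
Before arr[c + 3] := n - c + 1: ((n < 9 and 2*n > c + 7) -> (n + t < store(arr, c + 3, -c + n + 1)[4] + 2*store(store(arr, c + 3, -c + n + 1), 0, 3*c - 3)[c] - 7 and 2*c + n != -5 and ((t <= 6 -> store(store(arr, c + 3, -c + n + 1), 0, 3*c - 3)[t + 3] < -6) -> (3*data[3] + 2*t >= 6 and 2*store(arr, c + 3, -c + n + 1)[4] >= 12)))) and ((not (n < 9 and 2*n > c + 7)) -> (2*c + n != -5 and ((t <= 6 -> store(arr, c + 3, -c + n + 1)[t + 3] < -6) -> (3*data[3] + 2*t >= 6 and 2*store(arr, c + 3, -c + n + 1)[4] >= 12))))
Answer: WP = ((n < 9 and 2*n > c + 7) -> (n + t < store(arr, c + 3, -c + n + 1)[4] + 2*store(store(arr, c + 3, -c + n + 1), 0, 3*c - 3)[c] - 7 and 2*c + n != -5 and ((t <= 6 -> store(store(arr, c + 3, -c + n + 1), 0, 3*c - 3)[t + 3] < -6) -> (3*data[3] + 2*t >= 6 and 2*store(arr, c + 3, -c + n + 1)[4] >= 12)))) and ((not (n < 9 and 2*n > c + 7)) -> (2*c + n != -5 and ((t <= 6 -> store(arr, c + 3, -c + n + 1)[t + 3] < -6) -> (3*data[3] + 2*t >= 6 and 2*store(arr, c + 3, -c + n + 1)[4] >= 12))))


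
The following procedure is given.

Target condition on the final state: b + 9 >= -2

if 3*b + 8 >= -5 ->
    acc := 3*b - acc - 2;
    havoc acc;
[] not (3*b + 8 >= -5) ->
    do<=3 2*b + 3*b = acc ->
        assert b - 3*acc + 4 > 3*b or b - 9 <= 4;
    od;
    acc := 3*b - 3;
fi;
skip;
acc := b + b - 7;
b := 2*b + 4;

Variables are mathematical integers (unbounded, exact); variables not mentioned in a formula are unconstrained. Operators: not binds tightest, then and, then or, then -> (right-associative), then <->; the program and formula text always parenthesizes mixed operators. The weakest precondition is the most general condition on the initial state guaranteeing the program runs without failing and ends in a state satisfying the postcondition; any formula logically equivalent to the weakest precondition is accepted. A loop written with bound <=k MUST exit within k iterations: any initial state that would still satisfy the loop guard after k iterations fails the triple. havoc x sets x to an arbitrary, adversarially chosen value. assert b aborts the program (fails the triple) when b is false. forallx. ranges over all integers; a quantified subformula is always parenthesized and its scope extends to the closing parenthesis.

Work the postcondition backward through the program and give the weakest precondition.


Working backward. After the program, the postcondition b + 9 >= -2 must hold; in canonical form it is b >= -11.
Before b := 2*b + 4: 2*b >= -15
Before acc := b + b - 7: 2*b >= -15
Before skip: 2*b >= -15
Then branch requires 2*b >= -15; else branch requires (5*b = acc -> ((3*acc + 2*b < 4 or b <= 13) and (5*b = acc -> ((3*acc + 2*b < 4 or b <= 13) and (5*b = acc -> ((3*acc + 2*b < 4 or b <= 13) and (not (5*b = acc)) and 2*b >= -15)) and ((not (5*b = acc)) -> 2*b >= -15))) and ((not (5*b = acc)) -> 2*b >= -15))) and ((not (5*b = acc)) -> 2*b >= -15).
Before the if: (3*b >= -13 -> 2*b >= -15) and ((not (3*b >= -13)) -> ((5*b = acc -> ((3*acc + 2*b < 4 or b <= 13) and (5*b = acc -> ((3*acc + 2*b < 4 or b <= 13) and (5*b = acc -> ((3*acc + 2*b < 4 or b <= 13) and (not (5*b = acc)) and 2*b >= -15)) and ((not (5*b = acc)) -> 2*b >= -15))) and ((not (5*b = acc)) -> 2*b >= -15))) and ((not (5*b = acc)) -> 2*b >= -15)))
Answer: WP = (3*b >= -13 -> 2*b >= -15) and ((not (3*b >= -13)) -> ((5*b = acc -> ((3*acc + 2*b < 4 or b <= 13) and (5*b = acc -> ((3*acc + 2*b < 4 or b <= 13) and (5*b = acc -> ((3*acc + 2*b < 4 or b <= 13) and (not (5*b = acc)) and 2*b >= -15)) and ((not (5*b = acc)) -> 2*b >= -15))) and ((not (5*b = acc)) -> 2*b >= -15))) and ((not (5*b = acc)) -> 2*b >= -15)))


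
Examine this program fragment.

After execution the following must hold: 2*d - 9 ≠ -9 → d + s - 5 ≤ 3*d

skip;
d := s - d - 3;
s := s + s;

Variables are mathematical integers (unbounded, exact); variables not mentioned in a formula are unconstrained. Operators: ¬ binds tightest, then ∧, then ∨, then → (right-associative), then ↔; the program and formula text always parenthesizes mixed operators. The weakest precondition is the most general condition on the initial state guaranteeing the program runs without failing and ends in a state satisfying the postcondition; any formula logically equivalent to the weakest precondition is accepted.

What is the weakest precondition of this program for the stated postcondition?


Working backward. After the program, the postcondition 2*d - 9 ≠ -9 → d + s - 5 ≤ 3*d must hold; in canonical form it is 2*d ≠ 0 → s ≤ 2*d + 5.
Before s := s + s: 2*d ≠ 0 → 2*s ≤ 2*d + 5
Before d := s - d - 3: 2*s ≠ 2*d + 6 → 2*d ≤ -1
Before skip: 2*s ≠ 2*d + 6 → 2*d ≤ -1
Answer: WP = 2*s ≠ 2*d + 6 → 2*d ≤ -1


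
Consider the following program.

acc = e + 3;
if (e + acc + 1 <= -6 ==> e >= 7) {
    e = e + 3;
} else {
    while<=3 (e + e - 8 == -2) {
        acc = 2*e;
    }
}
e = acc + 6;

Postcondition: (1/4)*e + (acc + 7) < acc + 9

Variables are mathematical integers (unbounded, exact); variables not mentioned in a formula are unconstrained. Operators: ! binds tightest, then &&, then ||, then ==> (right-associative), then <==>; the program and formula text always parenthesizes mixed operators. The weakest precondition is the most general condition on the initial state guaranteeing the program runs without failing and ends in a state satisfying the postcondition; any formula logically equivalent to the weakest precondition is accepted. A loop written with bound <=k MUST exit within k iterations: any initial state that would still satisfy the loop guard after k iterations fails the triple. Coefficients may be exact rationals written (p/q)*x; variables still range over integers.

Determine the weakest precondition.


Working backward. After the program, the postcondition (1/4)*e + (acc + 7) < acc + 9 must hold; in canonical form it is (1/4)*e < 2.
Before e := acc + 6: (1/4)*acc < 1/2
Then branch requires (1/4)*acc < 1/2; else branch requires (2*e == 6 ==> ((2*e == 6 ==> ((2*e == 6 ==> ((!(2*e == 6)) && (1/2)*e < 1/2)) && ((!(2*e == 6)) ==> (1/2)*e < 1/2))) && ((!(2*e == 6)) ==> (1/2)*e < 1/2))) && ((!(2*e == 6)) ==> (1/4)*acc < 1/2).
Before the if: ((acc + e <= -7 ==> e >= 7) ==> (1/4)*acc < 1/2) && ((!(acc + e <= -7 ==> e >= 7)) ==> ((2*e == 6 ==> ((2*e == 6 ==> ((2*e == 6 ==> ((!(2*e == 6)) && (1/2)*e < 1/2)) && ((!(2*e == 6)) ==> (1/2)*e < 1/2))) && ((!(2*e == 6)) ==> (1/2)*e < 1/2))) && ((!(2*e == 6)) ==> (1/4)*acc < 1/2)))
Before acc := e + 3: ((2*e <= -10 ==> e >= 7) ==> (1/4)*e < -1/4) && ((!(2*e <= -10 ==> e >= 7)) ==> ((2*e == 6 ==> ((2*e == 6 ==> ((2*e == 6 ==> ((!(2*e == 6)) && (1/2)*e < 1/2)) && ((!(2*e == 6)) ==> (1/2)*e < 1/2))) && ((!(2*e == 6)) ==> (1/2)*e < 1/2))) && ((!(2*e == 6)) ==> (1/4)*e < -1/4)))
Answer: WP = ((2*e <= -10 ==> e >= 7) ==> (1/4)*e < -1/4) && ((!(2*e <= -10 ==> e >= 7)) ==> ((2*e == 6 ==> ((2*e == 6 ==> ((2*e == 6 ==> ((!(2*e == 6)) && (1/2)*e < 1/2)) && ((!(2*e == 6)) ==> (1/2)*e < 1/2))) && ((!(2*e == 6)) ==> (1/2)*e < 1/2))) && ((!(2*e == 6)) ==> (1/4)*e < -1/4)))


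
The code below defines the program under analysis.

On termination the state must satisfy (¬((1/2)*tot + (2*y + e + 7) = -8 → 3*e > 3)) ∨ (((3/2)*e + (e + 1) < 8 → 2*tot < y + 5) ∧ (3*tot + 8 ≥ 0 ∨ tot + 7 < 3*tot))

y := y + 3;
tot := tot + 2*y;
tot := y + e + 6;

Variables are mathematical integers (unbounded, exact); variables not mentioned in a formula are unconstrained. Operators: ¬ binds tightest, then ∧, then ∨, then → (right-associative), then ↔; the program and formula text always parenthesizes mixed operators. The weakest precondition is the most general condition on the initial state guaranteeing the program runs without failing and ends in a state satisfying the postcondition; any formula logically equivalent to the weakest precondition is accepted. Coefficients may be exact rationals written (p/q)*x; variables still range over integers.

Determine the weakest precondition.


Working backward. After the program, the postcondition (¬((1/2)*tot + (2*y + e + 7) = -8 → 3*e > 3)) ∨ (((3/2)*e + (e + 1) < 8 → 2*tot < y + 5) ∧ (3*tot + 8 ≥ 0 ∨ tot + 7 < 3*tot)) must hold; in canonical form it is (¬(e + (1/2)*tot + 2*y = -15 → 3*e > 3)) ∨ (((5/2)*e < 7 → 2*tot < y + 5) ∧ (3*tot ≥ -8 ∨ 2*tot > 7)).
Before tot := y + e + 6: (¬((3/2)*e + (5/2)*y = -18 → 3*e > 3)) ∨ (((5/2)*e < 7 → 2*e + y < -7) ∧ (3*e + 3*y ≥ -26 ∨ 2*e + 2*y > -5))
Before tot := tot + 2*y: (¬((3/2)*e + (5/2)*y = -18 → 3*e > 3)) ∨ (((5/2)*e < 7 → 2*e + y < -7) ∧ (3*e + 3*y ≥ -26 ∨ 2*e + 2*y > -5))
Before y := y + 3: (¬((3/2)*e + (5/2)*y = -51/2 → 3*e > 3)) ∨ (((5/2)*e < 7 → 2*e + y < -10) ∧ (3*e + 3*y ≥ -35 ∨ 2*e + 2*y > -11))
Answer: WP = (¬((3/2)*e + (5/2)*y = -51/2 → 3*e > 3)) ∨ (((5/2)*e < 7 → 2*e + y < -10) ∧ (3*e + 3*y ≥ -35 ∨ 2*e + 2*y > -11))


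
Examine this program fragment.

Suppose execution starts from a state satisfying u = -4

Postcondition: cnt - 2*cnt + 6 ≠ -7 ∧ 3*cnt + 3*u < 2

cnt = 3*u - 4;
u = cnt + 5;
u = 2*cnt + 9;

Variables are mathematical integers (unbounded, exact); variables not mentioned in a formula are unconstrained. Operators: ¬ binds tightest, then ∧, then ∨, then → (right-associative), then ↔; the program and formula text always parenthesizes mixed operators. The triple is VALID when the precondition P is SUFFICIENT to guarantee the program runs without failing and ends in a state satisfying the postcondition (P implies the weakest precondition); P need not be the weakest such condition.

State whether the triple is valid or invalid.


Working backward. After the program, the postcondition cnt - 2*cnt + 6 ≠ -7 ∧ 3*cnt + 3*u < 2 must hold; in canonical form it is cnt ≠ 13 ∧ 3*cnt + 3*u < 2.
Before u := 2*cnt + 9: cnt ≠ 13 ∧ 9*cnt < -25
Before u := cnt + 5: cnt ≠ 13 ∧ 9*cnt < -25
Before cnt := 3*u - 4: 3*u ≠ 17 ∧ 27*u < 11
The weakest precondition is 3*u ≠ 17 ∧ 27*u < 11.
Check whether u = -4 implies it.
Every state satisfying the precondition satisfies the weakest precondition: the implication holds.
Answer: valid


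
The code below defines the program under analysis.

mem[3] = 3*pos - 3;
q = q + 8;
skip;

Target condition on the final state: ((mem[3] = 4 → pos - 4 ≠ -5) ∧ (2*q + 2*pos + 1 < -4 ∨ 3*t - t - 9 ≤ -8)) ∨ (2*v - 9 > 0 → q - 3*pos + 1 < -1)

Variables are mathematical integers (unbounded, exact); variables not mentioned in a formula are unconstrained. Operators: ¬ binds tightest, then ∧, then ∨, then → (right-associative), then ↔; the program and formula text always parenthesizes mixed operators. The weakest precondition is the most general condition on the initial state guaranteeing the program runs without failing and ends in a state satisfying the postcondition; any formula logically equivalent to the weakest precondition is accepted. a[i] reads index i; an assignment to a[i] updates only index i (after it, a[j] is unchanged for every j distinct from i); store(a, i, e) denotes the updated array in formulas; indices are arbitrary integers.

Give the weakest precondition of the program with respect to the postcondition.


Working backward. After the program, the postcondition ((mem[3] = 4 → pos - 4 ≠ -5) ∧ (2*q + 2*pos + 1 < -4 ∨ 3*t - t - 9 ≤ -8)) ∨ (2*v - 9 > 0 → q - 3*pos + 1 < -1) must hold; in canonical form it is ((mem[3] = 4 → pos ≠ -1) ∧ (2*pos + 2*q < -5 ∨ 2*t ≤ 1)) ∨ (2*v > 9 → q < 3*pos - 2).
Before skip: ((mem[3] = 4 → pos ≠ -1) ∧ (2*pos + 2*q < -5 ∨ 2*t ≤ 1)) ∨ (2*v > 9 → q < 3*pos - 2)
Before q := q + 8: ((mem[3] = 4 → pos ≠ -1) ∧ (2*pos + 2*q < -21 ∨ 2*t ≤ 1)) ∨ (2*v > 9 → q < 3*pos - 10)
Before mem[3] := 3*pos - 3: ((3*pos = 7 → pos ≠ -1) ∧ (2*pos + 2*q < -21 ∨ 2*t ≤ 1)) ∨ (2*v > 9 → q < 3*pos - 10)
Answer: WP = ((3*pos = 7 → pos ≠ -1) ∧ (2*pos + 2*q < -21 ∨ 2*t ≤ 1)) ∨ (2*v > 9 → q < 3*pos - 10)


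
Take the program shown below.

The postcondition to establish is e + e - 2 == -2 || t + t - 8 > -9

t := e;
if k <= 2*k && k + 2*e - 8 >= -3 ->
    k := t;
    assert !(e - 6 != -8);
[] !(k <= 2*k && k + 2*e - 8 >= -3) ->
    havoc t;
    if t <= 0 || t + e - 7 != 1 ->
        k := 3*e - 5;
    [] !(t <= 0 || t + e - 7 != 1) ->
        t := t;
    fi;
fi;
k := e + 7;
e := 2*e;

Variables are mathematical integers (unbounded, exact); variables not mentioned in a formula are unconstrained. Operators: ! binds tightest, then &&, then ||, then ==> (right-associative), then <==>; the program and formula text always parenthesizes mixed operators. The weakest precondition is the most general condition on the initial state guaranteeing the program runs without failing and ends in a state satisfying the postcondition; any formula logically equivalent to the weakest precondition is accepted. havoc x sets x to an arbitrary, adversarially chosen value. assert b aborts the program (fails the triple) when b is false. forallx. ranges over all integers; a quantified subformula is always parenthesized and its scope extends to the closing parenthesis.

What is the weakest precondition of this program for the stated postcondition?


Working backward. After the program, the postcondition e + e - 2 == -2 || t + t - 8 > -9 must hold; in canonical form it is 2*e == 0 || 2*t > -1.
Before e := 2*e: 4*e == 0 || 2*t > -1
Before k := e + 7: 4*e == 0 || 2*t > -1
Then branch requires (!(e != -2)) && (4*e == 0 || 2*t > -1); else branch requires forall t_1. (((t_1 <= 0 || e + t_1 != 8) ==> (4*e == 0 || 2*t_1 > -1)) && ((!(t_1 <= 0 || e + t_1 != 8)) ==> (4*e == 0 || 2*t_1 > -1))).
Before the if: ((k >= 0 && 2*e + k >= 5) ==> ((!(e != -2)) && (4*e == 0 || 2*t > -1))) && ((!(k >= 0 && 2*e + k >= 5)) ==> (forall t_1. (((t_1 <= 0 || e + t_1 != 8) ==> (4*e == 0 || 2*t_1 > -1)) && ((!(t_1 <= 0 || e + t_1 != 8)) ==> (4*e == 0 || 2*t_1 > -1)))))
Before t := e: ((k >= 0 && 2*e + k >= 5) ==> ((!(e != -2)) && (4*e == 0 || 2*e > -1))) && ((!(k >= 0 && 2*e + k >= 5)) ==> (forall t_1. (((t_1 <= 0 || e + t_1 != 8) ==> (4*e == 0 || 2*t_1 > -1)) && ((!(t_1 <= 0 || e + t_1 != 8)) ==> (4*e == 0 || 2*t_1 > -1)))))
Answer: WP = ((k >= 0 && 2*e + k >= 5) ==> ((!(e != -2)) && (4*e == 0 || 2*e > -1))) && ((!(k >= 0 && 2*e + k >= 5)) ==> (forall t_1. (((t_1 <= 0 || e + t_1 != 8) ==> (4*e == 0 || 2*t_1 > -1)) && ((!(t_1 <= 0 || e + t_1 != 8)) ==> (4*e == 0 || 2*t_1 > -1)))))


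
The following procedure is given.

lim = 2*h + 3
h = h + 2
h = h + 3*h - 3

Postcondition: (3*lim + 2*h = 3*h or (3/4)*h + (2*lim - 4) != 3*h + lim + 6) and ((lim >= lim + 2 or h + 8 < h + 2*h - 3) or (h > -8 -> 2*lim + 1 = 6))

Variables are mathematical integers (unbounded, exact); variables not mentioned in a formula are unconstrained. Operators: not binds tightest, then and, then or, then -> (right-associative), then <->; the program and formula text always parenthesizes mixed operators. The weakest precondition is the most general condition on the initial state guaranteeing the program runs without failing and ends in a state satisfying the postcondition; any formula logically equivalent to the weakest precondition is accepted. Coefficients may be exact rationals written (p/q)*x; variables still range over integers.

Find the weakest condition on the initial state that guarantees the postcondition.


Working backward. After the program, the postcondition (3*lim + 2*h = 3*h or (3/4)*h + (2*lim - 4) != 3*h + lim + 6) and ((lim >= lim + 2 or h + 8 < h + 2*h - 3) or (h > -8 -> 2*lim + 1 = 6)) must hold; in canonical form it is (3*lim = h or lim != (9/4)*h + 10) and (2*h > 11 or (h > -8 -> 2*lim = 5)).
Before h := h + 3*h - 3: (3*lim = 4*h - 3 or lim != 9*h + 13/4) and (8*h > 17 or (4*h > -5 -> 2*lim = 5))
Before h := h + 2: (3*lim = 4*h + 5 or lim != 9*h + 85/4) and (8*h > 1 or (4*h > -13 -> 2*lim = 5))
Before lim := 2*h + 3: (2*h = -4 or 7*h != -73/4) and (8*h > 1 or (4*h > -13 -> 4*h = -1))
Answer: WP = (2*h = -4 or 7*h != -73/4) and (8*h > 1 or (4*h > -13 -> 4*h = -1))


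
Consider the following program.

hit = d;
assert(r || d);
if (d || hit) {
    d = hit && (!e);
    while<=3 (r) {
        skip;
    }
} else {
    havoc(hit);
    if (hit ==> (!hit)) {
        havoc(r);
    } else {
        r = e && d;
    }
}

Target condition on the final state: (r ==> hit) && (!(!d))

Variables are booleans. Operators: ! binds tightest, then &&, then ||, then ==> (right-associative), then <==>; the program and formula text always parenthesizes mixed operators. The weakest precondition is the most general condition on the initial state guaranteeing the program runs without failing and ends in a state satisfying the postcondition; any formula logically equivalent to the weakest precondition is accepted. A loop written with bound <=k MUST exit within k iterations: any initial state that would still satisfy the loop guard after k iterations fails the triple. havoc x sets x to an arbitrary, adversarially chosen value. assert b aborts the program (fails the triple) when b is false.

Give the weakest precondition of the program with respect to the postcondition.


Working backward. After the program, the postcondition (r ==> hit) && (!(!d)) must hold; in canonical form it is (r ==> hit) && d.
Then branch requires (r ==> ((r ==> ((r ==> ((!r) && (r ==> hit) && hit && (!e))) && ((!r) ==> ((r ==> hit) && hit && (!e))))) && ((!r) ==> ((r ==> hit) && hit && (!e))))) && ((!r) ==> ((r ==> hit) && hit && (!e))); else branch requires false.
Before the if: ((d || hit) ==> ((r ==> ((r ==> ((r ==> ((!r) && (r ==> hit) && hit && (!e))) && ((!r) ==> ((r ==> hit) && hit && (!e))))) && ((!r) ==> ((r ==> hit) && hit && (!e))))) && ((!r) ==> ((r ==> hit) && hit && (!e))))) && (d || hit)
Before assert r || d: (r || d) && ((d || hit) ==> ((r ==> ((r ==> ((r ==> ((!r) && (r ==> hit) && hit && (!e))) && ((!r) ==> ((r ==> hit) && hit && (!e))))) && ((!r) ==> ((r ==> hit) && hit && (!e))))) && ((!r) ==> ((r ==> hit) && hit && (!e))))) && (d || hit)
Before hit := d: (r || d) && (d ==> ((r ==> ((r ==> ((r ==> ((!r) && (r ==> d) && d && (!e))) && ((!r) ==> ((r ==> d) && d && (!e))))) && ((!r) ==> ((r ==> d) && d && (!e))))) && ((!r) ==> ((r ==> d) && d && (!e))))) && d
Answer: WP = (r || d) && (d ==> ((r ==> ((r ==> ((r ==> ((!r) && (r ==> d) && d && (!e))) && ((!r) ==> ((r ==> d) && d && (!e))))) && ((!r) ==> ((r ==> d) && d && (!e))))) && ((!r) ==> ((r ==> d) && d && (!e))))) && d
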